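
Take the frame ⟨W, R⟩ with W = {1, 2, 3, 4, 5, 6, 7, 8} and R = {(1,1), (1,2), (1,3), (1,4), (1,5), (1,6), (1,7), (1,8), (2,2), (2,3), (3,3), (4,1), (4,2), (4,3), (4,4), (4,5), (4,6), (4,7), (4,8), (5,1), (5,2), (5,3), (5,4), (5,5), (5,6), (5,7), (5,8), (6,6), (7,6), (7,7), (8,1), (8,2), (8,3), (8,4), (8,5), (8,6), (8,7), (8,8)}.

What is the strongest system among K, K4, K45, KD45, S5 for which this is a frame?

Transitive (axiom 4): yes — every two-step R-path is closed by a direct edge.
Euclidean (axiom 5): no — 1 R 2 and 1 R 4, but not 2 R 4.
Serial (axiom D): yes — every world has a successor (e.g. 1 R 1).
Reflexive (axiom T): yes — every world is R-related to itself.
So F validates K, K4; K45 would additionally require R to be Euclidean. The strongest is K4.

K4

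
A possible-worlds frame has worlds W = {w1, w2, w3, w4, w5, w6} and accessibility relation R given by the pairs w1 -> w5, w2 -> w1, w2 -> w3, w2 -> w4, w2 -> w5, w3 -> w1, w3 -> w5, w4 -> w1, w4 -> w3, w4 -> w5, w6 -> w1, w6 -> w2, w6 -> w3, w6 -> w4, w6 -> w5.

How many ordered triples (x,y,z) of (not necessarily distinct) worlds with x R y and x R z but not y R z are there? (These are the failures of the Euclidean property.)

Enumerating: (w1,w5,w5), (w2,w1,w1), (w2,w1,w3), (w2,w1,w4), (w2,w3,w3), (w2,w3,w4), (w2,w4,w4), (w2,w5,w1), (w2,w5,w3), (w2,w5,w4), (w2,w5,w5), (w3,w1,w1), … and 23 more.
Total: 35.

35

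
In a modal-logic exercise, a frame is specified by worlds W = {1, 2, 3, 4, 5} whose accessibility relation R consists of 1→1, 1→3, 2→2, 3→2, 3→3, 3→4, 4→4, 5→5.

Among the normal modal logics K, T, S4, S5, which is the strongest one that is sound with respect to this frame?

Reflexive (axiom T): yes — every world is R-related to itself.
Transitive (axiom 4): no — 1 R 3 and 3 R 2, but not 1 R 2.
Euclidean (axiom 5): no — 3 R 2 and 3 R 4, but not 2 R 4.
So F validates K, T; S4 would additionally require R to be transitive. The strongest is T.

T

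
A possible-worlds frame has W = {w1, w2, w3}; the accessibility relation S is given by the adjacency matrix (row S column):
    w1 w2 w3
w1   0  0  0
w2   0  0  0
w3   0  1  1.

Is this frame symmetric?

Symmetric: no — w3 S w2 but not w2 S w3.

No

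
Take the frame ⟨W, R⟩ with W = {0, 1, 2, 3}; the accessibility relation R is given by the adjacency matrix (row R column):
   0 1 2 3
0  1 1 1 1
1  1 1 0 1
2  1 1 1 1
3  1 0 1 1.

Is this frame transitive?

Transitive: no — 1 R 0 and 0 R 2, but not 1 R 2.

No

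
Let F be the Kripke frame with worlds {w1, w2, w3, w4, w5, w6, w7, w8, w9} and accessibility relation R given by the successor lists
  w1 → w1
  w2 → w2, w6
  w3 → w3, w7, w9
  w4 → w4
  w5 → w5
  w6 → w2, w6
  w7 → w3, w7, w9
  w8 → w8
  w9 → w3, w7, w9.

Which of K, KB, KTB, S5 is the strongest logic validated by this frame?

Symmetric (axiom B): yes — every pair in R has its reverse in R.
Reflexive (axiom T): yes — every world is R-related to itself.
Euclidean (axiom 5): yes — any two successors of a common world are R-related.
So F validates K, KB, KTB, S5. The strongest is S5.

S5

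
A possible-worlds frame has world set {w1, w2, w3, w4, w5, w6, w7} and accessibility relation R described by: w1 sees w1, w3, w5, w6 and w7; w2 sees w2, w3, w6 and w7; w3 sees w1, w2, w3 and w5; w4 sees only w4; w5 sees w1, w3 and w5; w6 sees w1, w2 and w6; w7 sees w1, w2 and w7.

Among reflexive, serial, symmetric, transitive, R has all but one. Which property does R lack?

transitive

Reflexive: yes — every world is R-related to itself.
Serial: yes — every world has a successor (e.g. w1 R w1).
Symmetric: yes — every pair in R has its reverse in R.
Transitive: no — w1 R w3 and w3 R w2, but not w1 R w2.
Only transitive fails.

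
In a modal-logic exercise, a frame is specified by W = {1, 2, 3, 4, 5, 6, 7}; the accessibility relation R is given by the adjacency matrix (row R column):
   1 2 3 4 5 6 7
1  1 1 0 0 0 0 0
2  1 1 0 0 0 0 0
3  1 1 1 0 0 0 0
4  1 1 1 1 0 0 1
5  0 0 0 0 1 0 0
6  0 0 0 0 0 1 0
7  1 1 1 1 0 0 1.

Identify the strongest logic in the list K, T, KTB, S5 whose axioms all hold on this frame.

Reflexive (axiom T): yes — every world is R-related to itself.
Symmetric (axiom B): no — 3 R 1 but not 1 R 3.
Euclidean (axiom 5): no — 4 R 1 and 4 R 3, but not 1 R 3.
So F validates K, T; KTB would additionally require R to be symmetric. The strongest is T.

T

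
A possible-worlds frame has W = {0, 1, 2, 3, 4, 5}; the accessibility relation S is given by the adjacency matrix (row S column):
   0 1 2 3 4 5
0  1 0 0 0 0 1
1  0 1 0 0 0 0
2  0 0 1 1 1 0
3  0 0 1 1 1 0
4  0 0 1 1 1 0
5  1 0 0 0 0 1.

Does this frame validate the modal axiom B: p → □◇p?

Yes

Axiom B corresponds to the accessibility relation being symmetric.
Symmetric: yes — every pair in S has its reverse in S.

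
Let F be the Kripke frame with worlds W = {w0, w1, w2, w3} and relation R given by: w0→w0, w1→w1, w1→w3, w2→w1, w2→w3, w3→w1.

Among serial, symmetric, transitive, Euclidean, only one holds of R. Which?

serial

Serial: yes — every world has a successor (e.g. w0 R w0).
Symmetric: no — w2 R w1 but not w1 R w2.
Transitive: no — w3 R w1 and w1 R w3, but not w3 R w3.
Euclidean: no — w1 R w3 and w1 R w3, but not w3 R w3.
Only serial holds.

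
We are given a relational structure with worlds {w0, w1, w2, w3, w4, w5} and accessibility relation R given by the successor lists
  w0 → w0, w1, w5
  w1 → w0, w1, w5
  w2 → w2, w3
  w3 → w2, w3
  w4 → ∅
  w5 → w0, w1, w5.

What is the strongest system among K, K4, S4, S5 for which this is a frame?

K4

Transitive (axiom 4): yes — every two-step R-path is closed by a direct edge.
Reflexive (axiom T): no — w4 is not related to itself.
Euclidean (axiom 5): yes — any two successors of a common world are R-related.
So F validates K, K4; S4 would additionally require R to be reflexive. The strongest is K4.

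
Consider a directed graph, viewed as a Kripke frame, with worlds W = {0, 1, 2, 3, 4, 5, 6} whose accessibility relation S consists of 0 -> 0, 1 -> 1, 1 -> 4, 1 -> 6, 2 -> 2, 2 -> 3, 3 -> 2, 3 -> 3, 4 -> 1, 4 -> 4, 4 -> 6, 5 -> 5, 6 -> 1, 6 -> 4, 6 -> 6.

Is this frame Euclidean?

Yes

Euclidean: yes — any two successors of a common world are S-related.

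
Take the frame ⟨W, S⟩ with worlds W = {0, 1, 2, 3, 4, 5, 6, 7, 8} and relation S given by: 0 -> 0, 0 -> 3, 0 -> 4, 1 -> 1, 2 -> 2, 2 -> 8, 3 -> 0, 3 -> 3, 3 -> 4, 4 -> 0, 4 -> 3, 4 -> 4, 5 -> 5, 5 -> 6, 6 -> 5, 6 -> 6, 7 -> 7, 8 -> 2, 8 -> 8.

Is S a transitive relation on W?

Transitive: yes — every two-step S-path is closed by a direct edge.

Yes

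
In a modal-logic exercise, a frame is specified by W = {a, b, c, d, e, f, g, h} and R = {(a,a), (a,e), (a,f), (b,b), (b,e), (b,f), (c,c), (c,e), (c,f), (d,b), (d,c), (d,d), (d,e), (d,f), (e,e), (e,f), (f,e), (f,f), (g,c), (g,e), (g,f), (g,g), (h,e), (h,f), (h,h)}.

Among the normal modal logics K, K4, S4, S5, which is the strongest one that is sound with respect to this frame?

S4

Transitive (axiom 4): yes — every two-step R-path is closed by a direct edge.
Reflexive (axiom T): yes — every world is R-related to itself.
Euclidean (axiom 5): no — d R b and d R c, but not b R c.
So F validates K, K4, S4; S5 would additionally require R to be Euclidean. The strongest is S4.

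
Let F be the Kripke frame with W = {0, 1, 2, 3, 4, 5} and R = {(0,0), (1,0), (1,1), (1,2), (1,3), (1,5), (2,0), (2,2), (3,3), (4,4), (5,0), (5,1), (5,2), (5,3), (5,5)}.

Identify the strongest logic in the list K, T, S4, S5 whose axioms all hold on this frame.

S4

Reflexive (axiom T): yes — every world is R-related to itself.
Transitive (axiom 4): yes — every two-step R-path is closed by a direct edge.
Euclidean (axiom 5): no — 1 R 0 and 1 R 2, but not 0 R 2.
So F validates K, T, S4; S5 would additionally require R to be Euclidean. The strongest is S4.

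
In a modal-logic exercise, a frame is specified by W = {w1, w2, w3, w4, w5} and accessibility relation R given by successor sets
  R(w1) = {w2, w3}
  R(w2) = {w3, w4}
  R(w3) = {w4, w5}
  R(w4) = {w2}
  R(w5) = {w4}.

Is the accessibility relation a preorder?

Reflexive: no — w1 is not related to itself.
Transitive: no — w1 R w2 and w2 R w4, but not w1 R w4.
So R is not a preorder.

No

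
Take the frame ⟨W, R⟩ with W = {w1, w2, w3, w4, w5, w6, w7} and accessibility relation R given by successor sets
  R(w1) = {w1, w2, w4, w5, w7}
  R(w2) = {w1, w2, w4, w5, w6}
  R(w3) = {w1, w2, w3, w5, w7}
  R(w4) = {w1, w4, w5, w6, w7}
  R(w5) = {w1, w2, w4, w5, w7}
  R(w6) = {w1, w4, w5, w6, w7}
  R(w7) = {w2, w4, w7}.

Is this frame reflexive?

Yes

Reflexive: yes — every world is R-related to itself.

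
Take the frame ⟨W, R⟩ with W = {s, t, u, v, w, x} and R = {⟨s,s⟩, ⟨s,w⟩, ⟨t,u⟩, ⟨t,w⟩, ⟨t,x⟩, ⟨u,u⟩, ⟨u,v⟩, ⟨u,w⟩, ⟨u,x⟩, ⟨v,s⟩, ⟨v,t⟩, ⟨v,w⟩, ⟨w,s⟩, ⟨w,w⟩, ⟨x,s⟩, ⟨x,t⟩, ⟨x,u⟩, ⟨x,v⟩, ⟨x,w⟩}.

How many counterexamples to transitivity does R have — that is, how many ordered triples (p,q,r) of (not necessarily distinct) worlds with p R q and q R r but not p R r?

14

Enumerating: (t,u,v), (t,w,s), (t,x,s), (t,x,t), (t,x,v), (u,v,s), (u,v,t), (u,w,s), (u,x,s), (u,x,t), (v,t,u), (v,t,x), (x,t,x), (x,u,x).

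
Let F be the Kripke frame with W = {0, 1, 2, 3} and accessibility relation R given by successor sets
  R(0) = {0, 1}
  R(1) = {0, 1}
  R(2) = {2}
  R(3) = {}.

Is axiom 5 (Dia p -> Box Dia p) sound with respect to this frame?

The schema 5 characterises exactly the Euclidean frames.
Euclidean: yes — any two successors of a common world are R-related.

Yes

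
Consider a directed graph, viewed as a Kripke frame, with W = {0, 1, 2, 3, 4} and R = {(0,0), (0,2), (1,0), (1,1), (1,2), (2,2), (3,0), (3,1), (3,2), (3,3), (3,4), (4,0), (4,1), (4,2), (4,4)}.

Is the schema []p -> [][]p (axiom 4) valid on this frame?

The schema 4 characterises exactly the transitive frames.
Transitive: yes — every two-step R-path is closed by a direct edge.

Yes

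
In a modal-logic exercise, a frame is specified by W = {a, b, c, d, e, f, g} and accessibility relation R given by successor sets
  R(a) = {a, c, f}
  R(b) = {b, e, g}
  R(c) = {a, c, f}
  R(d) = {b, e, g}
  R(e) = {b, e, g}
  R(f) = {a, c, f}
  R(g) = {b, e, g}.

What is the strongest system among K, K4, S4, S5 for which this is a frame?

K4

Transitive (axiom 4): yes — every two-step R-path is closed by a direct edge.
Reflexive (axiom T): no — d is not related to itself.
Euclidean (axiom 5): yes — any two successors of a common world are R-related.
So F validates K, K4; S4 would additionally require R to be reflexive. The strongest is K4.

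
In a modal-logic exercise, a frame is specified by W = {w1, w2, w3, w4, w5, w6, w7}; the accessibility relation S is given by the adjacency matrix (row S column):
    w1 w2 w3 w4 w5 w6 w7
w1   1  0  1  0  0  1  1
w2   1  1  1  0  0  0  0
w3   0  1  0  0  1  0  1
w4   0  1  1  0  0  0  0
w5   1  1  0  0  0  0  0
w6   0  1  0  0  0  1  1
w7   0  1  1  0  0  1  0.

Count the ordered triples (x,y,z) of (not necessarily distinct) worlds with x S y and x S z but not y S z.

25

Enumerating: (w1,w3,w1), (w1,w3,w3), (w1,w3,w6), (w1,w6,w1), (w1,w6,w3), (w1,w7,w1), (w1,w7,w7), (w2,w1,w2), (w2,w3,w1), (w2,w3,w3), (w3,w2,w5), (w3,w2,w7), … and 13 more.
Total: 25.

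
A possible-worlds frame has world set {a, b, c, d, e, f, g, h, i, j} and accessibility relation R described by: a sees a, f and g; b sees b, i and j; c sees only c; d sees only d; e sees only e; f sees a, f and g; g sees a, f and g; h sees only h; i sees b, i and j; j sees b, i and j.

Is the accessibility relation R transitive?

Transitive: yes — every two-step R-path is closed by a direct edge.

Yes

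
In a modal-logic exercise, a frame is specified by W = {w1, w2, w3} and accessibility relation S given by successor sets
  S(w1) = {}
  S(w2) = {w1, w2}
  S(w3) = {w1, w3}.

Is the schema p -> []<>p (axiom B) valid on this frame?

No

By correspondence theory, B is valid on a frame iff S is symmetric.
Symmetric: no — w2 S w1 but not w1 S w2.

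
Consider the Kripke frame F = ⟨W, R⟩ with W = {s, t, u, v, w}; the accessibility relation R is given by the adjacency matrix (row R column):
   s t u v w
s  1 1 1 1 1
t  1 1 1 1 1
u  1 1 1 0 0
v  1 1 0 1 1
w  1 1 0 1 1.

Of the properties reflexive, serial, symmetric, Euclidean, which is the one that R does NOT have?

Euclidean

Reflexive: yes — every world is R-related to itself.
Serial: yes — every world has a successor (e.g. s R s).
Symmetric: yes — every pair in R has its reverse in R.
Euclidean: no — s R u and s R v, but not u R v.
Only Euclidean fails.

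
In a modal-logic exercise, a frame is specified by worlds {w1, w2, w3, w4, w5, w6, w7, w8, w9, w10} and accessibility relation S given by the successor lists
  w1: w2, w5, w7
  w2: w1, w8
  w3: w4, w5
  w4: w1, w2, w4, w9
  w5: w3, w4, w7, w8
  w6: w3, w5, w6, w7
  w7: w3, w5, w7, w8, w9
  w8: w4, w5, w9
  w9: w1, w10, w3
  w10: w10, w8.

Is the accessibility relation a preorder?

No

Reflexive: no — w1 is not related to itself.
Transitive: no — w1 S w2 and w2 S w8, but not w1 S w8.
So S is not a preorder.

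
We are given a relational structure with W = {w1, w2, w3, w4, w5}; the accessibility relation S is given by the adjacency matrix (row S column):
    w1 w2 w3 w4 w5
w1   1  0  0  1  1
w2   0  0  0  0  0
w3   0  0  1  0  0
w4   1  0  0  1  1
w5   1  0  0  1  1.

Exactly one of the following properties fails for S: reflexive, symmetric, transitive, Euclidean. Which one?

reflexive

Reflexive: no — w2 is not related to itself.
Symmetric: yes — every pair in S has its reverse in S.
Transitive: yes — every two-step S-path is closed by a direct edge.
Euclidean: yes — any two successors of a common world are S-related.
Only reflexive fails.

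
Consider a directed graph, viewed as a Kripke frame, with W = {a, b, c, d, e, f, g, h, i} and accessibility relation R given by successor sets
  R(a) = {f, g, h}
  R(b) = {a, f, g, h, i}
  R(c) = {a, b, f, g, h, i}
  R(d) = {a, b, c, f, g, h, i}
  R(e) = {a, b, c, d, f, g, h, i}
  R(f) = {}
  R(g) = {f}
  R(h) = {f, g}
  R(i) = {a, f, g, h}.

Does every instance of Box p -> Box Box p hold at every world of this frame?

Yes

The schema 4 characterises exactly the transitive frames.
Transitive: yes — every two-step R-path is closed by a direct edge.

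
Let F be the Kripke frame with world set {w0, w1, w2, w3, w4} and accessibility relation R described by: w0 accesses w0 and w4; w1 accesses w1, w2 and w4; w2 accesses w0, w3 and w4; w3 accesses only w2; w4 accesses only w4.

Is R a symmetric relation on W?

Symmetric: no — w0 R w4 but not w4 R w0.

No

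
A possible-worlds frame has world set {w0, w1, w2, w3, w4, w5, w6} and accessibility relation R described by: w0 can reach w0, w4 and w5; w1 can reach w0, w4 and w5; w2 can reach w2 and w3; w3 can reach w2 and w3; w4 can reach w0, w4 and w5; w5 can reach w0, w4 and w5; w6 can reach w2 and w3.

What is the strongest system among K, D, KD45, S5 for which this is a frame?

Serial (axiom D): yes — every world has a successor (e.g. w0 R w0).
Euclidean (axiom 5): yes — any two successors of a common world are R-related.
Transitive (axiom 4): yes — every two-step R-path is closed by a direct edge.
Reflexive (axiom T): no — w1 is not related to itself.
So F validates K, D, KD45; S5 would additionally require R to be reflexive. The strongest is KD45.

KD45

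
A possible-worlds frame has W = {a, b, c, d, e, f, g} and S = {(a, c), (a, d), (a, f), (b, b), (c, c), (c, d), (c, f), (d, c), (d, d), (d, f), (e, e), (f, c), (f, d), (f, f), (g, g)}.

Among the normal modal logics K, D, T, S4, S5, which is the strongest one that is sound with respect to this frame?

Serial (axiom D): yes — every world has a successor (e.g. a S c).
Reflexive (axiom T): no — a is not related to itself.
Transitive (axiom 4): yes — every two-step S-path is closed by a direct edge.
Euclidean (axiom 5): yes — any two successors of a common world are S-related.
So F validates K, D; T would additionally require S to be reflexive. The strongest is D.

D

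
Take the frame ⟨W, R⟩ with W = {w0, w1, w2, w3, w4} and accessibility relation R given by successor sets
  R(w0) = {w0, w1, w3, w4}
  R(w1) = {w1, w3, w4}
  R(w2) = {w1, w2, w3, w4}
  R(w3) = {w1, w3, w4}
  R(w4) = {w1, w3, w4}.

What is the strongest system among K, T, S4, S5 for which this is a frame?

Reflexive (axiom T): yes — every world is R-related to itself.
Transitive (axiom 4): yes — every two-step R-path is closed by a direct edge.
Euclidean (axiom 5): no — w0 R w1 and w0 R w0, but not w1 R w0.
So F validates K, T, S4; S5 would additionally require R to be Euclidean. The strongest is S4.

S4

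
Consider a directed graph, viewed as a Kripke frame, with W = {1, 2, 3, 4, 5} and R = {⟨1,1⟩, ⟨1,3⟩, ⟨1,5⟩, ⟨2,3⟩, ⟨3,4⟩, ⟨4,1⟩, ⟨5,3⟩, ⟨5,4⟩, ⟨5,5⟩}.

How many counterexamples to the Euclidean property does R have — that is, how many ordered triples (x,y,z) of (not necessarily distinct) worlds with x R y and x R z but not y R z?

11

Enumerating: (1,3,1), (1,3,3), (1,3,5), (1,5,1), (2,3,3), (3,4,4), (5,3,3), (5,3,5), (5,4,3), (5,4,4), (5,4,5).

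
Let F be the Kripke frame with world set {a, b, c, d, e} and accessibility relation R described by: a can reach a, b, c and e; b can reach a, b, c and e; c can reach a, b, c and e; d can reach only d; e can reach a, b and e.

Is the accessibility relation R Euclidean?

No

Euclidean: no — a R e and a R c, but not e R c.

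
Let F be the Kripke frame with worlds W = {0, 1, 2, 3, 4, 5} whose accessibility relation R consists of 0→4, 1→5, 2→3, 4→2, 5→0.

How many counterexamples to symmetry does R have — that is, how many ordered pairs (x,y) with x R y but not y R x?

Enumerating: (0,4), (1,5), (2,3), (4,2), (5,0).

5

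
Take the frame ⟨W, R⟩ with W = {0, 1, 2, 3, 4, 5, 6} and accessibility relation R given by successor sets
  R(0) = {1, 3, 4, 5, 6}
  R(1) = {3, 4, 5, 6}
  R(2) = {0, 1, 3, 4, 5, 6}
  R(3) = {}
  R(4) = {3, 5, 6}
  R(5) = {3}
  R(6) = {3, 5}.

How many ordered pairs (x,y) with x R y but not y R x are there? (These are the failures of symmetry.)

Enumerating: (0,1), (0,3), (0,4), (0,5), (0,6), (1,3), (1,4), (1,5), (1,6), (2,0), (2,1), (2,3), … and 9 more.
Total: 21.

21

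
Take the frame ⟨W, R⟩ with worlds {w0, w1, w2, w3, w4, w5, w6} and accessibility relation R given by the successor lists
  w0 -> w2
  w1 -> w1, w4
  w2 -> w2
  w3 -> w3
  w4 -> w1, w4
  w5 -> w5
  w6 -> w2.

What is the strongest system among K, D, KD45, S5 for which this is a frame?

KD45

Serial (axiom D): yes — every world has a successor (e.g. w0 R w2).
Euclidean (axiom 5): yes — any two successors of a common world are R-related.
Transitive (axiom 4): yes — every two-step R-path is closed by a direct edge.
Reflexive (axiom T): no — w0 is not related to itself.
So F validates K, D, KD45; S5 would additionally require R to be reflexive. The strongest is KD45.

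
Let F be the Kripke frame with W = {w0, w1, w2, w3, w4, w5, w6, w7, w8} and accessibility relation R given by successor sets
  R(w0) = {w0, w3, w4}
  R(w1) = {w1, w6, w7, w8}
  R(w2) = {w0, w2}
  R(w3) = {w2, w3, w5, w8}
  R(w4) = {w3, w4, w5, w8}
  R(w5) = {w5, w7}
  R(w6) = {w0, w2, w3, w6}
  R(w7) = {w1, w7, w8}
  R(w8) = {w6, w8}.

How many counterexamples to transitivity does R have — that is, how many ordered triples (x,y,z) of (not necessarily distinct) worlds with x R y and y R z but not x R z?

Enumerating: (w0,w3,w2), (w0,w3,w5), (w0,w3,w8), (w0,w4,w5), (w0,w4,w8), (w1,w6,w0), (w1,w6,w2), (w1,w6,w3), (w2,w0,w3), (w2,w0,w4), (w3,w2,w0), (w3,w5,w7), … and 14 more.
Total: 26.

26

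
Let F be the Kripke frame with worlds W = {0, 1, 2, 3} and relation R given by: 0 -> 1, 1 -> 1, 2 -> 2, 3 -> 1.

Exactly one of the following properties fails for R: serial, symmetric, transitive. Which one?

symmetric

Serial: yes — every world has a successor (e.g. 0 R 1).
Symmetric: no — 0 R 1 but not 1 R 0.
Transitive: yes — every two-step R-path is closed by a direct edge.
Only symmetric fails.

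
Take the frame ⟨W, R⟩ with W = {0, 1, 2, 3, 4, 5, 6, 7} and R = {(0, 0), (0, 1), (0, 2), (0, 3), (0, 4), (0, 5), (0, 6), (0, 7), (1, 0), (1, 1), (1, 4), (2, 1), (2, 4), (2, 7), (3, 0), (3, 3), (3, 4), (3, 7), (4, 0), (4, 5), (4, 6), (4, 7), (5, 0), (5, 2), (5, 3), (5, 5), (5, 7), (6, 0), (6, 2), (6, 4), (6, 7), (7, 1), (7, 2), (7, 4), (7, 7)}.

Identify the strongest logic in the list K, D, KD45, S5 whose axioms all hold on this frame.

D

Serial (axiom D): yes — every world has a successor (e.g. 0 R 0).
Euclidean (axiom 5): no — 0 R 1 and 0 R 2, but not 1 R 2.
Transitive (axiom 4): no — 1 R 0 and 0 R 2, but not 1 R 2.
Reflexive (axiom T): no — 2 is not related to itself.
So F validates K, D; KD45 would additionally require R to be Euclidean and transitive. The strongest is D.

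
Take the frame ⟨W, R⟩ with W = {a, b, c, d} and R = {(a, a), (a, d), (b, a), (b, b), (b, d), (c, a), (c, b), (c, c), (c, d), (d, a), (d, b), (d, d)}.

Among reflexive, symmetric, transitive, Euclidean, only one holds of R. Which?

reflexive

Reflexive: yes — every world is R-related to itself.
Symmetric: no — b R a but not a R b.
Transitive: no — a R d and d R b, but not a R b.
Euclidean: no — c R a and c R b, but not a R b.
Only reflexive holds.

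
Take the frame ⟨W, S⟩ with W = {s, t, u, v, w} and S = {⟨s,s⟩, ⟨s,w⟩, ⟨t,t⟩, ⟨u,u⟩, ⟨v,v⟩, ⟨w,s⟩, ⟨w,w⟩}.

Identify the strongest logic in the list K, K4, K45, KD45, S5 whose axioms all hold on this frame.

S5

Transitive (axiom 4): yes — every two-step S-path is closed by a direct edge.
Euclidean (axiom 5): yes — any two successors of a common world are S-related.
Serial (axiom D): yes — every world has a successor (e.g. s S s).
Reflexive (axiom T): yes — every world is S-related to itself.
So F validates K, K4, K45, KD45, S5. The strongest is S5.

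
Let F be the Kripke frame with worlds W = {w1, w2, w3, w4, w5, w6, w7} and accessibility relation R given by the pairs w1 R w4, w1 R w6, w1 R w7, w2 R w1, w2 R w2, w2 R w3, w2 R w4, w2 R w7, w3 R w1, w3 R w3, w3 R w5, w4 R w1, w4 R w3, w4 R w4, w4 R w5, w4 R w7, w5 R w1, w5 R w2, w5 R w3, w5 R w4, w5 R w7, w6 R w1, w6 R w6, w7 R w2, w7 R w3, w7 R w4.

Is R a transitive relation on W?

Transitive: no — w1 R w4 and w4 R w3, but not w1 R w3.

No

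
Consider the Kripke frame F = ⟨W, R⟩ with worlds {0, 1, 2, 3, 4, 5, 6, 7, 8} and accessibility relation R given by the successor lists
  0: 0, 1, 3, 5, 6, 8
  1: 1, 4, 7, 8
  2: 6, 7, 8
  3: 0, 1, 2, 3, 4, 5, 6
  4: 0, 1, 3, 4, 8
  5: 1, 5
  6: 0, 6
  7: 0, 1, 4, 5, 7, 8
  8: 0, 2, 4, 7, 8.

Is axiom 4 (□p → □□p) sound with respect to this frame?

The schema 4 characterises exactly the transitive frames.
Transitive: no — 0 R 1 and 1 R 4, but not 0 R 4.

No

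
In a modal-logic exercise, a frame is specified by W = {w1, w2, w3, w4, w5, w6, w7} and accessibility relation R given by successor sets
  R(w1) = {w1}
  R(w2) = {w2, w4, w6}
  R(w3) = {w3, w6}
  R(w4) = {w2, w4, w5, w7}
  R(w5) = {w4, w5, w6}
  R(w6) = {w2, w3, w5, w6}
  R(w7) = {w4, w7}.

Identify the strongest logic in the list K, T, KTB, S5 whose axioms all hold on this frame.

Reflexive (axiom T): yes — every world is R-related to itself.
Symmetric (axiom B): yes — every pair in R has its reverse in R.
Euclidean (axiom 5): no — w2 R w4 and w2 R w6, but not w4 R w6.
So F validates K, T, KTB; S5 would additionally require R to be Euclidean. The strongest is KTB.

KTB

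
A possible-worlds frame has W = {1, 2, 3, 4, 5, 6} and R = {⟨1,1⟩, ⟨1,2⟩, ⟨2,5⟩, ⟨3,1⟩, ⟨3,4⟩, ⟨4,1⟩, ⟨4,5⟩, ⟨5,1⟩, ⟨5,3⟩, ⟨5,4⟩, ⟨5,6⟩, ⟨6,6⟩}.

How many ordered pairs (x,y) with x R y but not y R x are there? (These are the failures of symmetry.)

Enumerating: (1,2), (2,5), (3,1), (3,4), (4,1), (5,1), (5,3), (5,6).

8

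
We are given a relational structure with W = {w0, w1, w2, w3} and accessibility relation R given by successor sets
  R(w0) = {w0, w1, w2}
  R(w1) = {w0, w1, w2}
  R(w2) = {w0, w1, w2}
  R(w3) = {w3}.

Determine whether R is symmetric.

Yes

Symmetric: yes — every pair in R has its reverse in R.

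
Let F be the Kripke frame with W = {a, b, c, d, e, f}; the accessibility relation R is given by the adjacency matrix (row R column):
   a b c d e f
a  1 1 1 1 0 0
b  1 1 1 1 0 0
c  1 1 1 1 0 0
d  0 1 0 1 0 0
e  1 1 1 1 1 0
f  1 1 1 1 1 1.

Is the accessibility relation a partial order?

Reflexive: yes — every world is R-related to itself.
Transitive: no — d R b and b R a, but not d R a.
Antisymmetric: no — a R b and b R a with a ≠ b.
So R is not a partial order.

No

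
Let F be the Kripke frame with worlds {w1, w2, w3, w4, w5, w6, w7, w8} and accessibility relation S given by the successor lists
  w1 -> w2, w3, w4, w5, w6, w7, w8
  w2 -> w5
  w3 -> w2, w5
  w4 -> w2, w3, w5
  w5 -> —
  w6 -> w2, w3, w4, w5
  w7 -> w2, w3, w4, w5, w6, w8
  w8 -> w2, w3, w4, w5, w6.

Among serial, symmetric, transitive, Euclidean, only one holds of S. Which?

transitive

Serial: no — w5 has no S-successor.
Symmetric: no — w1 S w2 but not w2 S w1.
Transitive: yes — every two-step S-path is closed by a direct edge.
Euclidean: no — w1 S w2 and w1 S w3, but not w2 S w3.
Only transitive holds.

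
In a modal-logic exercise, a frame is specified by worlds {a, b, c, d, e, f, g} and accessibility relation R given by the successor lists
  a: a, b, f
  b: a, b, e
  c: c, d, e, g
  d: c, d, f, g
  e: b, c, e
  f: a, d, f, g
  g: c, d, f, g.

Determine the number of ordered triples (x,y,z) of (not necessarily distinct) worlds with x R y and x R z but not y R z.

Enumerating: (a,b,f), (a,f,b), (b,a,e), (b,e,a), (c,d,e), (c,e,d), (c,e,g), (c,g,e), (d,c,f), (d,f,c), (e,b,c), (e,c,b), (f,a,d), (f,a,g), (f,d,a), (f,g,a), (g,c,f), (g,f,c).

18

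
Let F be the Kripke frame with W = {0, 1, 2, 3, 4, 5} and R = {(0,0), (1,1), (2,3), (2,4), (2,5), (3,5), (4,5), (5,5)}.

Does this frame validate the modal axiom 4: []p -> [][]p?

Yes

By correspondence theory, 4 is valid on a frame iff R is transitive.
Transitive: yes — every two-step R-path is closed by a direct edge.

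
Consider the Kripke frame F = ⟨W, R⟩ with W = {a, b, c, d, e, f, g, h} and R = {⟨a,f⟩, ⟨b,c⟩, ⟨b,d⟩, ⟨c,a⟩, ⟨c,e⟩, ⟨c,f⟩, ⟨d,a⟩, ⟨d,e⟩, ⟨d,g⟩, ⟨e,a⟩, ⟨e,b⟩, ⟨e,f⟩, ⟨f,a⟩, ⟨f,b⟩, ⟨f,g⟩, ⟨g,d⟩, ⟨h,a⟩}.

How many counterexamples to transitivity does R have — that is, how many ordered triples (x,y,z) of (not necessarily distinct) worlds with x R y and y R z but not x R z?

Enumerating: (a,f,a), (a,f,b), (a,f,g), (b,c,a), (b,c,e), (b,c,f), (b,d,a), (b,d,e), (b,d,g), (c,e,b), (c,f,b), (c,f,g), … and 15 more.
Total: 27.

27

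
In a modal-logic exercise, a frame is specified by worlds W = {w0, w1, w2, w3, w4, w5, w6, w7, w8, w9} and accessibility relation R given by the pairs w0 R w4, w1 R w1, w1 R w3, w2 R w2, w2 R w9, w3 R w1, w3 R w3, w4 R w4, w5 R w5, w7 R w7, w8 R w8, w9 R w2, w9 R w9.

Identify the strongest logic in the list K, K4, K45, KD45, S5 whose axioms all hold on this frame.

Transitive (axiom 4): yes — every two-step R-path is closed by a direct edge.
Euclidean (axiom 5): yes — any two successors of a common world are R-related.
Serial (axiom D): no — w6 has no R-successor.
Reflexive (axiom T): no — w0 is not related to itself.
So F validates K, K4, K45; KD45 would additionally require R to be serial. The strongest is K45.

K45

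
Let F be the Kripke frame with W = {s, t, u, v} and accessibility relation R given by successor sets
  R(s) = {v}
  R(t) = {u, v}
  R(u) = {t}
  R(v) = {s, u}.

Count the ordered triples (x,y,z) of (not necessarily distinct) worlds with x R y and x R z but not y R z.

Enumerating: (s,v,v), (t,u,u), (t,u,v), (t,v,v), (u,t,t), (v,s,s), (v,s,u), (v,u,s), (v,u,u).

9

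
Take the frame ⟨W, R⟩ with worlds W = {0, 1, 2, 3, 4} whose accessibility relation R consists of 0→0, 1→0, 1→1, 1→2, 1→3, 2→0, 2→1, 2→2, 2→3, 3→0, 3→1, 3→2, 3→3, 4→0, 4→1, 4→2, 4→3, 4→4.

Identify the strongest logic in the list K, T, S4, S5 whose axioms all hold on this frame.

S4

Reflexive (axiom T): yes — every world is R-related to itself.
Transitive (axiom 4): yes — every two-step R-path is closed by a direct edge.
Euclidean (axiom 5): no — 1 R 0 and 1 R 2, but not 0 R 2.
So F validates K, T, S4; S5 would additionally require R to be Euclidean. The strongest is S4.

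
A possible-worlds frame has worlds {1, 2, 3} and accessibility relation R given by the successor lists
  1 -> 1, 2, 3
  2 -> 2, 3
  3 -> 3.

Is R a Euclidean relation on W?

No

Euclidean: no — 1 R 3 and 1 R 2, but not 3 R 2.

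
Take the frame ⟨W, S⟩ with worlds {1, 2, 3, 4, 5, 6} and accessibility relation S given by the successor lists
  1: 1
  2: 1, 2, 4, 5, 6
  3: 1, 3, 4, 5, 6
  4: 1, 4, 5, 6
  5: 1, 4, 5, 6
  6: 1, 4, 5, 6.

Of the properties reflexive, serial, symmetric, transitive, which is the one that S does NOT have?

symmetric

Reflexive: yes — every world is S-related to itself.
Serial: yes — every world has a successor (e.g. 1 S 1).
Symmetric: no — 2 S 1 but not 1 S 2.
Transitive: yes — every two-step S-path is closed by a direct edge.
Only symmetric fails.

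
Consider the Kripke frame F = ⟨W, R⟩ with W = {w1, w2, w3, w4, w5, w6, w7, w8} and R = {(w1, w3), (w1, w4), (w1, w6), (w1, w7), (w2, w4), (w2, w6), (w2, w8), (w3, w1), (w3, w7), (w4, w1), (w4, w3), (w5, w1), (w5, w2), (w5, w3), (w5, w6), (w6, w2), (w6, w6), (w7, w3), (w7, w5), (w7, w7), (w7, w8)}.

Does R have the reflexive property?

No

Reflexive: no — w1 is not related to itself.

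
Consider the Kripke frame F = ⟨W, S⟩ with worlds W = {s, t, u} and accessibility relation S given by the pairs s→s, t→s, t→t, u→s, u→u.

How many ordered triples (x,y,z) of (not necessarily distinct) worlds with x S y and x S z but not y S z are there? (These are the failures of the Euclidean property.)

2

Enumerating: (t,s,t), (u,s,u).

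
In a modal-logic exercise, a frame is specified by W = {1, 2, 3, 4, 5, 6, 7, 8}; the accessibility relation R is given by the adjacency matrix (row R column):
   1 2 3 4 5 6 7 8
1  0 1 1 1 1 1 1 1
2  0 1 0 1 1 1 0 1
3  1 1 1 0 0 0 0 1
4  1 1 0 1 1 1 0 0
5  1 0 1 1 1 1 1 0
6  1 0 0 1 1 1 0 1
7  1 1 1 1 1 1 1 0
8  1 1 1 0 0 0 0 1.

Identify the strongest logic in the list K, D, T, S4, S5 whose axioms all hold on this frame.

D

Serial (axiom D): yes — every world has a successor (e.g. 1 R 2).
Reflexive (axiom T): no — 1 is not related to itself.
Transitive (axiom 4): no — 2 R 4 and 4 R 1, but not 2 R 1.
Euclidean (axiom 5): no — 1 R 2 and 1 R 3, but not 2 R 3.
So F validates K, D; T would additionally require R to be reflexive. The strongest is D.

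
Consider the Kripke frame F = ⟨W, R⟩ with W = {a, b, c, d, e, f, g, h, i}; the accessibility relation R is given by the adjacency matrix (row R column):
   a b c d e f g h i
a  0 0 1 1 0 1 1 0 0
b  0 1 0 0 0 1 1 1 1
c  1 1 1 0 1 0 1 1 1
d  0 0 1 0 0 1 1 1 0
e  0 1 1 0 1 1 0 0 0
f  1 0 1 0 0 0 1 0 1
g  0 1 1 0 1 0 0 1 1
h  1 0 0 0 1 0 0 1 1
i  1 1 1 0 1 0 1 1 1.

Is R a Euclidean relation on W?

Euclidean: no — a R c and a R d, but not c R d.

No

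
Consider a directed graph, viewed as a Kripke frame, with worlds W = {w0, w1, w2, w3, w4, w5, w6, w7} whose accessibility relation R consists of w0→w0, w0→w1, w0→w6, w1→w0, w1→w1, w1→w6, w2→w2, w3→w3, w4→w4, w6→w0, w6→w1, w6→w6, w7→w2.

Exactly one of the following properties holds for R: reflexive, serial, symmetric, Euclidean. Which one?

Reflexive: no — w5 is not related to itself.
Serial: no — w5 has no R-successor.
Symmetric: no — w7 R w2 but not w2 R w7.
Euclidean: yes — any two successors of a common world are R-related.
Only Euclidean holds.

Euclidean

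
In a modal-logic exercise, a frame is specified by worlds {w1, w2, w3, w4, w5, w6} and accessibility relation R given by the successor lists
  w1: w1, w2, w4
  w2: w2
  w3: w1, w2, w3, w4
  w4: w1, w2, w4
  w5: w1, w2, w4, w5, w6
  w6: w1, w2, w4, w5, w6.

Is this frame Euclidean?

Euclidean: no — w1 R w2 and w1 R w4, but not w2 R w4.

No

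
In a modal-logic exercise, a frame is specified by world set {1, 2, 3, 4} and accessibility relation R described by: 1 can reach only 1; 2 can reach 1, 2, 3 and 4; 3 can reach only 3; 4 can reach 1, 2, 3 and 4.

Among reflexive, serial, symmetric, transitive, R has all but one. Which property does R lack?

Reflexive: yes — every world is R-related to itself.
Serial: yes — every world has a successor (e.g. 1 R 1).
Symmetric: no — 2 R 1 but not 1 R 2.
Transitive: yes — every two-step R-path is closed by a direct edge.
Only symmetric fails.

symmetric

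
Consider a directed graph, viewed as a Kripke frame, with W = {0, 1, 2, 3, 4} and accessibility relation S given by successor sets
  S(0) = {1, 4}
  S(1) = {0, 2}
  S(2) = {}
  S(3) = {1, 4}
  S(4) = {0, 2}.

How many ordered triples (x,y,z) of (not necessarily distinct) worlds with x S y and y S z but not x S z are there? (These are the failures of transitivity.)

12

Enumerating: (0,1,0), (0,1,2), (0,4,0), (0,4,2), (1,0,1), (1,0,4), (3,1,0), (3,1,2), (3,4,0), (3,4,2), (4,0,1), (4,0,4).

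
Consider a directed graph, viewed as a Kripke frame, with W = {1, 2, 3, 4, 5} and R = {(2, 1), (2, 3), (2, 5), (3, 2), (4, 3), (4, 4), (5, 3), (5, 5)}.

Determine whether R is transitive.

Transitive: no — 3 R 2 and 2 R 1, but not 3 R 1.

No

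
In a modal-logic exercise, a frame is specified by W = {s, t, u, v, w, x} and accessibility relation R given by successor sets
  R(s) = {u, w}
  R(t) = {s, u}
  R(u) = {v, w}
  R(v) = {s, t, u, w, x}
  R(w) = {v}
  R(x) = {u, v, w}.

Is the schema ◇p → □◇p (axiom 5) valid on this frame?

No

By correspondence theory, 5 is valid on a frame iff R is Euclidean.
Euclidean: no — s R w and s R u, but not w R u.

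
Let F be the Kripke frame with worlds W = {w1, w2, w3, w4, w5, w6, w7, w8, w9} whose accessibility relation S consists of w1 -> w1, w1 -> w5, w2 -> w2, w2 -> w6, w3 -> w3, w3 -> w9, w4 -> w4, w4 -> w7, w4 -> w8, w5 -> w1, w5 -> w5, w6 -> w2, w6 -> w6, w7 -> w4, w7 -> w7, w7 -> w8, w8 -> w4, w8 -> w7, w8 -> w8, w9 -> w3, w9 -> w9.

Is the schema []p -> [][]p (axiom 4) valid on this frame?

The schema 4 characterises exactly the transitive frames.
Transitive: yes — every two-step S-path is closed by a direct edge.

Yes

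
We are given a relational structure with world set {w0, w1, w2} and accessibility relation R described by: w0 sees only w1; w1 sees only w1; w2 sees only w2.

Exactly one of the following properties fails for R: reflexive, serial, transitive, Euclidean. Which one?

Reflexive: no — w0 is not related to itself.
Serial: yes — every world has a successor (e.g. w0 R w1).
Transitive: yes — every two-step R-path is closed by a direct edge.
Euclidean: yes — any two successors of a common world are R-related.
Only reflexive fails.

reflexive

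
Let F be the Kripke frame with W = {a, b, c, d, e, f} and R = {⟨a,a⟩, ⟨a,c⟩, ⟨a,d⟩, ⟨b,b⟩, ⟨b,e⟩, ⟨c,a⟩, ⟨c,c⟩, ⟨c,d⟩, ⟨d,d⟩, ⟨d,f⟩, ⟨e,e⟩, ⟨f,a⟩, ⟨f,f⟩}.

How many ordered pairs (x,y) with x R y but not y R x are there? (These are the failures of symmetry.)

Enumerating: (a,d), (b,e), (c,d), (d,f), (f,a).

5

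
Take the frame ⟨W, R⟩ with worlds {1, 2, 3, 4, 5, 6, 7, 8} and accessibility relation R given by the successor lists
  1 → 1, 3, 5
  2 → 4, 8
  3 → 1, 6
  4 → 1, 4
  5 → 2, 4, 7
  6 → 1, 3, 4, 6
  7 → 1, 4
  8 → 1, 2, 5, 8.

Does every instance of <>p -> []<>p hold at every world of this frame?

No

Axiom 5 corresponds to the accessibility relation being Euclidean.
Euclidean: no — 1 R 3 and 1 R 5, but not 3 R 5.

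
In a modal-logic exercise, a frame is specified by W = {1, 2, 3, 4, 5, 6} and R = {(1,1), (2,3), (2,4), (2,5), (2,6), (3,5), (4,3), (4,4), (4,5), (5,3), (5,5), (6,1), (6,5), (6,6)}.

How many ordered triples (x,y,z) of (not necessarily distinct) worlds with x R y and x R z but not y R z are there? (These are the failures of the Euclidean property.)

16

Enumerating: (2,3,3), (2,3,4), (2,3,6), (2,4,6), (2,5,4), (2,5,6), (2,6,3), (2,6,4), (4,3,3), (4,3,4), (4,5,4), (5,3,3), (6,1,5), (6,1,6), (6,5,1), (6,5,6).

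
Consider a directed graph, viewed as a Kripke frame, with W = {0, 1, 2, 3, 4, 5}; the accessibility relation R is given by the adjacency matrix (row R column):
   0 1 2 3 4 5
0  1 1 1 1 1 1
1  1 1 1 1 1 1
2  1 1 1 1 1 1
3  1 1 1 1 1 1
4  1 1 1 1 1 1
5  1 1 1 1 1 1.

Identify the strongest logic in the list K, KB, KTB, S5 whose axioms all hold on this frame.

S5

Symmetric (axiom B): yes — every pair in R has its reverse in R.
Reflexive (axiom T): yes — every world is R-related to itself.
Euclidean (axiom 5): yes — any two successors of a common world are R-related.
So F validates K, KB, KTB, S5. The strongest is S5.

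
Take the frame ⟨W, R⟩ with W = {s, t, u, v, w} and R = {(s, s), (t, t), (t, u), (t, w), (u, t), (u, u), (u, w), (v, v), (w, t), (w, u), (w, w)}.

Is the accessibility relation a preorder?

Yes

Reflexive: yes — every world is R-related to itself.
Transitive: yes — every two-step R-path is closed by a direct edge.
So R is a preorder.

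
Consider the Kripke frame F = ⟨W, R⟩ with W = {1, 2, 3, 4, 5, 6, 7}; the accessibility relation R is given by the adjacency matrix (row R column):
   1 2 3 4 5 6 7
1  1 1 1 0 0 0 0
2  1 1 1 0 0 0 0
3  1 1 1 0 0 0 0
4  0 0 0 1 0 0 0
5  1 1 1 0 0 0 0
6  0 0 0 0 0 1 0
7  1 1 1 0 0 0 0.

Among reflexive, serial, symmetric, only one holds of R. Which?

Reflexive: no — 5 is not related to itself.
Serial: yes — every world has a successor (e.g. 1 R 1).
Symmetric: no — 5 R 1 but not 1 R 5.
Only serial holds.

serial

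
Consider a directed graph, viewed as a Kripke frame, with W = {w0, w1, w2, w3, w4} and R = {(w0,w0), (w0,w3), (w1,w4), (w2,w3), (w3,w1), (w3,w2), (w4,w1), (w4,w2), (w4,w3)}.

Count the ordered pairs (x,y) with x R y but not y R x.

4

Enumerating: (w0,w3), (w3,w1), (w4,w2), (w4,w3).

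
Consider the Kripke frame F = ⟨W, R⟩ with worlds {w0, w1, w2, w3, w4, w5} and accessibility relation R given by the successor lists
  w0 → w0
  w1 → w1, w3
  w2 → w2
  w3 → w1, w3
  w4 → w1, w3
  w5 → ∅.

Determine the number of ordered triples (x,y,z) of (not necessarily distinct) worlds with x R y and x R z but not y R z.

0

R is Euclidean; there are no such tuples.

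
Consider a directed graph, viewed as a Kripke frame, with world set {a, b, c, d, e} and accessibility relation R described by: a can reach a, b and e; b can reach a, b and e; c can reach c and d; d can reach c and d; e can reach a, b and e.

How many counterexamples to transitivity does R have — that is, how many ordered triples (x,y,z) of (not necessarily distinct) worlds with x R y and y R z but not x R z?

R is transitive; there are no such tuples.

0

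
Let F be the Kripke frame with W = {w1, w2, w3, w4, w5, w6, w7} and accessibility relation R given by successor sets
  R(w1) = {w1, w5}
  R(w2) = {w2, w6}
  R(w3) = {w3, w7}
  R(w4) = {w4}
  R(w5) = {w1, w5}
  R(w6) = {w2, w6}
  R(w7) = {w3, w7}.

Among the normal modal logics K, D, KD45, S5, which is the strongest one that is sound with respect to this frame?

Serial (axiom D): yes — every world has a successor (e.g. w1 R w1).
Euclidean (axiom 5): yes — any two successors of a common world are R-related.
Transitive (axiom 4): yes — every two-step R-path is closed by a direct edge.
Reflexive (axiom T): yes — every world is R-related to itself.
So F validates K, D, KD45, S5. The strongest is S5.

S5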